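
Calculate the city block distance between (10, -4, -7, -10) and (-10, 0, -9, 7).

Σ|x_i - y_i| = |10 - (-10)| + |-4 - 0| + |-7 - (-9)| + |-10 - 7| = 20 + 4 + 2 + 17 = 43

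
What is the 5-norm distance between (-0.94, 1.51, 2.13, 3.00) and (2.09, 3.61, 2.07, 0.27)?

(Σ|x_i - y_i|^5)^(1/5) = (|-0.94 - 2.09|^5 + |1.51 - 3.61|^5 + |2.13 - 2.07|^5 + |3 - 0.27|^5)^(1/5)
= (3.03^5 + 2.1^5 + 0.06^5 + 2.73^5)^(1/5) ≈ (255.3954 + 40.841 + 0 + 151.6398)^(1/5) = (447.8762)^(1/5) ≈ 3.3902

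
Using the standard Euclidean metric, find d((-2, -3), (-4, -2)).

√(Σ(x_i - y_i)²) = √((-2 - (-4))² + (-3 - (-2))²)
= √(2² + (-1)²) = √(4 + 1) = √5 ≈ 2.2361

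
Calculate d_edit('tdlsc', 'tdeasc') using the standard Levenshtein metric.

Let D[i][j] be the edit distance between the first i characters of 'tdlsc' and the first j characters of 'tdeasc', with D[i][0] = i, D[0][j] = j, and D[i][j] = D[i-1][j-1] if the characters match, else 1 + min(D[i-1][j], D[i][j-1], D[i-1][j-1]). Filling the table (rows: prefixes of 'tdlsc', columns: prefixes of 'tdeasc'):
     ε  t  d  e  a  s  c
  ε  0  1  2  3  4  5  6
  t  1  0  1  2  3  4  5
  d  2  1  0  1  2  3  4
  l  3  2  1  1  2  3  4
  s  4  3  2  2  2  2  3
  c  5  4  3  3  3  3  2
The bottom-right entry gives D[5][6] = 2, so no sequence of fewer than 2 edits works. Backtracking through the table gives one optimal edit sequence (2 edits):
  tdlsc → tdelsc (ins e @3)
  tdelsc → tdeasc (sub l→a @4)
Edit distance = 2.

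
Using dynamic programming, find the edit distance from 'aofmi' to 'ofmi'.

Let D[i][j] be the edit distance between the first i characters of 'aofmi' and the first j characters of 'ofmi', with D[i][0] = i, D[0][j] = j, and D[i][j] = D[i-1][j-1] if the characters match, else 1 + min(D[i-1][j], D[i][j-1], D[i-1][j-1]). Filling the table (rows: prefixes of 'aofmi', columns: prefixes of 'ofmi'):
     ε  o  f  m  i
  ε  0  1  2  3  4
  a  1  1  2  3  4
  o  2  1  2  3  4
  f  3  2  1  2  3
  m  4  3  2  1  2
  i  5  4  3  2  1
The bottom-right entry gives D[5][4] = 1, so no sequence of fewer than 1 edit works. Backtracking through the table gives one optimal edit sequence (1 edit):
  aofmi → ofmi (del a @1)
Edit distance = 1.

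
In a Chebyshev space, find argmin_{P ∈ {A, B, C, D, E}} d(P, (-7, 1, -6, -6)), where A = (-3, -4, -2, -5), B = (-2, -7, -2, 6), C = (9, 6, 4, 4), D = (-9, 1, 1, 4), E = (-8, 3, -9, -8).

Distances: d(A) = 5, d(B) = 12, d(C) = 16, d(D) = 10, d(E) = 3. Nearest: E = (-8, 3, -9, -8) with distance 3.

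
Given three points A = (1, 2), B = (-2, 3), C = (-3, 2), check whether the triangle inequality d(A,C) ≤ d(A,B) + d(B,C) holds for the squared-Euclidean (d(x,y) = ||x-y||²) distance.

d(A,B) = 3² + 1² = 10, d(B,C) = 1² + 1² = 2, d(A,C) = 4² + 0² = 16.
d(A,C) = 16 > 10 + 2 = 12. Triangle inequality is VIOLATED. (Squared-Euclidean is not a metric — this is a counterexample.)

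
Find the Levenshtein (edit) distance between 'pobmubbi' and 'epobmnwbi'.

Let D[i][j] be the edit distance between the first i characters of 'pobmubbi' and the first j characters of 'epobmnwbi', with D[i][0] = i, D[0][j] = j, and D[i][j] = D[i-1][j-1] if the characters match, else 1 + min(D[i-1][j], D[i][j-1], D[i-1][j-1]). Filling the table (rows: prefixes of 'pobmubbi', columns: prefixes of 'epobmnwbi'):
     ε  e  p  o  b  m  n  w  b  i
  ε  0  1  2  3  4  5  6  7  8  9
  p  1  1  1  2  3  4  5  6  7  8
  o  2  2  2  1  2  3  4  5  6  7
  b  3  3  3  2  1  2  3  4  5  6
  m  4  4  4  3  2  1  2  3  4  5
  u  5  5  5  4  3  2  2  3  4  5
  b  6  6  6  5  4  3  3  3  3  4
  b  7  7  7  6  5  4  4  4  3  4
  i  8  8  8  7  6  5  5  5  4  3
The bottom-right entry gives D[8][9] = 3, so no sequence of fewer than 3 edits works. Backtracking through the table gives one optimal edit sequence (3 edits):
  pobmubbi → epobmubbi (ins e @1)
  epobmubbi → epobmnbbi (sub u→n @6)
  epobmnbbi → epobmnwbi (sub b→w @7)
Edit distance = 3.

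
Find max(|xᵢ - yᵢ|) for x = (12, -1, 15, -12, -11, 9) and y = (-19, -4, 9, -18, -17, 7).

max(|x_i - y_i|) = max(|12 - (-19)|, |-1 - (-4)|, |15 - 9|, |-12 - (-18)|, |-11 - (-17)|, |9 - 7|) = max(31, 3, 6, 6, 6, 2) = 31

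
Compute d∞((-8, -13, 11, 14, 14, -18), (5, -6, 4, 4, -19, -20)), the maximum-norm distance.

max(|x_i - y_i|) = max(|-8 - 5|, |-13 - (-6)|, |11 - 4|, |14 - 4|, |14 - (-19)|, |-18 - (-20)|) = max(13, 7, 7, 10, 33, 2) = 33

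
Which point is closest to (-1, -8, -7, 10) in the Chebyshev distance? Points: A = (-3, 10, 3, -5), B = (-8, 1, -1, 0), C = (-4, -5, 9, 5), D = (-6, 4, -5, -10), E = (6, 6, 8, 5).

Distances: d(A) = 18, d(B) = 10, d(C) = 16, d(D) = 20, d(E) = 15. Nearest: B = (-8, 1, -1, 0) with distance 10.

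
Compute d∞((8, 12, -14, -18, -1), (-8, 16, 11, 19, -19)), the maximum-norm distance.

max(|x_i - y_i|) = max(|8 - (-8)|, |12 - 16|, |-14 - 11|, |-18 - 19|, |-1 - (-19)|) = max(16, 4, 25, 37, 18) = 37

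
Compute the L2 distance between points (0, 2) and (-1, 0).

(Σ|x_i - y_i|^2)^(1/2) = (|0 - (-1)|^2 + |2 - 0|^2)^(1/2)
= (1^2 + 2^2)^(1/2) = (1 + 4)^(1/2) = (5)^(1/2) ≈ 2.2361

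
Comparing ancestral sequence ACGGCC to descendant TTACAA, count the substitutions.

Differing positions: 1, 2, 3, 4, 5, 6. Hamming distance = 6.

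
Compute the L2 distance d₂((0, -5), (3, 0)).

√(Σ(x_i - y_i)²) = √((0 - 3)² + (-5 - 0)²)
= √((-3)² + (-5)²) = √(9 + 25) = √34 ≈ 5.831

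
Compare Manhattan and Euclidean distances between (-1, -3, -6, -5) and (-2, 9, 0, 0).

L1 = |-1 - (-2)| + |-3 - 9| + |-6 - 0| + |-5 - 0| = 1 + 12 + 6 + 5 = 24
L2 = √(1² + 12² + 6² + 5²) = √206 ≈ 14.3527
L1 ≥ L2 always (equality iff movement is along one axis); L1 > L2 here.
Ratio L1/L2 = 24/√206 ≈ 1.6722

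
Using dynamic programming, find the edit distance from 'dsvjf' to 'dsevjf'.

Let D[i][j] be the edit distance between the first i characters of 'dsvjf' and the first j characters of 'dsevjf', with D[i][0] = i, D[0][j] = j, and D[i][j] = D[i-1][j-1] if the characters match, else 1 + min(D[i-1][j], D[i][j-1], D[i-1][j-1]). Filling the table (rows: prefixes of 'dsvjf', columns: prefixes of 'dsevjf'):
     ε  d  s  e  v  j  f
  ε  0  1  2  3  4  5  6
  d  1  0  1  2  3  4  5
  s  2  1  0  1  2  3  4
  v  3  2  1  1  1  2  3
  j  4  3  2  2  2  1  2
  f  5  4  3  3  3  2  1
The bottom-right entry gives D[5][6] = 1, so no sequence of fewer than 1 edit works. Backtracking through the table gives one optimal edit sequence (1 edit):
  dsvjf → dsevjf (ins e @3)
Edit distance = 1.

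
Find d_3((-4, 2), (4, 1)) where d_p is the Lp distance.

(Σ|x_i - y_i|^3)^(1/3) = (|-4 - 4|^3 + |2 - 1|^3)^(1/3)
= (8^3 + 1^3)^(1/3) = (512 + 1)^(1/3) = (513)^(1/3) ≈ 8.0052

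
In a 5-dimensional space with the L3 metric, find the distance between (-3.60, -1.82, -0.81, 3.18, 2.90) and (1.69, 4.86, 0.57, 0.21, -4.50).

(Σ|x_i - y_i|^3)^(1/3) = (|-3.6 - 1.69|^3 + |-1.82 - 4.86|^3 + |-0.81 - 0.57|^3 + |3.18 - 0.21|^3 + |2.9 - (-4.5)|^3)^(1/3)
= (5.29^3 + 6.68^3 + 1.38^3 + 2.97^3 + 7.4^3)^(1/3) ≈ (148.0359 + 298.0776 + 2.6281 + 26.1981 + 405.224)^(1/3) = (880.1637)^(1/3) ≈ 9.5834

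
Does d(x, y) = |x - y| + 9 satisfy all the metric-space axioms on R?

No. d fails identity of indiscernibles (specifically d(x,x) = 0): d(-5, -5) = |-5 - (-5)| + 9 = 0 + 9 = 9 ≠ 0.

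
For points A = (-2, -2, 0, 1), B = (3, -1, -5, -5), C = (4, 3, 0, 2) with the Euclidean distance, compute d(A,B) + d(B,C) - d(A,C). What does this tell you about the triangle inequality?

d(A,B) = √(5² + 1² + 5² + 6²) = √87 ≈ 9.3274, d(B,C) = √(1² + 4² + 5² + 7²) = √91 ≈ 9.5394, d(A,C) = √(6² + 5² + 0² + 1²) = √62 ≈ 7.874.
d(A,B) + d(B,C) - d(A,C) = 9.3274 + 9.5394 - 7.874 = 18.8668 - 7.874 = 10.9928 (to 4 decimal places). This is ≥ 0, so the triangle inequality holds for these points.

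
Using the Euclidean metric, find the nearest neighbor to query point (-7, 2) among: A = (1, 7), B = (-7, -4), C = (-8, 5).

Distances: d(A) ≈ 9.434, d(B) = 6, d(C) ≈ 3.1623. Nearest: C = (-8, 5) with distance 3.1623.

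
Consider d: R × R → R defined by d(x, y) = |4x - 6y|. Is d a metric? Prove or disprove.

No. d fails symmetry: d(4, 8) = |4·4 - 6·8| = |-32| = 32, but d(8, 4) = |4·8 - 6·4| = |8| = 8. Since 32 ≠ 8, d(x,y) ≠ d(y,x) in general.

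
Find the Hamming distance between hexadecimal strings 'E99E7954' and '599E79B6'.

Differing positions: 1, 7, 8. Hamming distance = 3.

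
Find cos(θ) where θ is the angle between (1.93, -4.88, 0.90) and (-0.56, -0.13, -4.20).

With u = (1.93, -4.88, 0.90), v = (-0.56, -0.13, -4.20):
u·v = 1.93·(-0.56) + (-4.88)·(-0.13) + 0.9·(-4.2) = (-1.0808) + 0.6344 + (-3.78) = -4.2264.
|u| = √(1.93² + (-4.88)² + 0.9²) = √(3.7249 + 23.8144 + 0.81) = √28.3493, |v| = √((-0.56)² + (-0.13)² + (-4.2)²) = √(0.3136 + 0.0169 + 17.64) = √17.9705.
cos θ = (u·v)/(|u||v|) = -4.2264/(√28.3493·√17.9705) ≈ -0.1872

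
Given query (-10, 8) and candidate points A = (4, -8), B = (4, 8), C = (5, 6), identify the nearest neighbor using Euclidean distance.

Distances: d(A) ≈ 21.2603, d(B) = 14, d(C) ≈ 15.1327. Nearest: B = (4, 8) with distance 14.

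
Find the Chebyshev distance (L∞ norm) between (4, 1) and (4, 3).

max(|x_i - y_i|) = max(|4 - 4|, |1 - 3|) = max(0, 2) = 2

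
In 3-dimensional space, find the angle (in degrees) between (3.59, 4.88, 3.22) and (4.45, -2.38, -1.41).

With u = (3.59, 4.88, 3.22), v = (4.45, -2.38, -1.41):
u·v = 3.59·4.45 + 4.88·(-2.38) + 3.22·(-1.41) = 15.9755 + (-11.6144) + (-4.5402) = -0.1791.
|u| = √(3.59² + 4.88² + 3.22²) = √(12.8881 + 23.8144 + 10.3684) = √47.0709, |v| = √(4.45² + (-2.38)² + (-1.41)²) = √(19.8025 + 5.6644 + 1.9881) = √27.455.
cos θ = (u·v)/(|u||v|) = -0.1791/(√47.0709·√27.455) ≈ -0.004982
θ = arccos(-0.004982) ≈ 90.29°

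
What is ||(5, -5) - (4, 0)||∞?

max(|x_i - y_i|) = max(|5 - 4|, |-5 - 0|) = max(1, 5) = 5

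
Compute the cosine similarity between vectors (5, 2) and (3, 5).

With u = (5, 2), v = (3, 5):
u·v = 5·3 + 2·5 = 15 + 10 = 25.
|u| = √(5² + 2²) = √29, |v| = √(3² + 5²) = √34, so |u||v| = √(29·34) = √986.
cos θ = (u·v)/(|u||v|) = 25/√986 ≈ 0.7962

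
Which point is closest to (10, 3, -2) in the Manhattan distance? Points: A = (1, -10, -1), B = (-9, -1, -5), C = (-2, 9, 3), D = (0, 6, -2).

Distances: d(A) = 23, d(B) = 26, d(C) = 23, d(D) = 13. Nearest: D = (0, 6, -2) with distance 13.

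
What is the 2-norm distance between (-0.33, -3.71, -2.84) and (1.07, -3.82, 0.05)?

(Σ|x_i - y_i|^2)^(1/2) = (|-0.33 - 1.07|^2 + |-3.71 - (-3.82)|^2 + |-2.84 - 0.05|^2)^(1/2)
= (1.4^2 + 0.11^2 + 2.89^2)^(1/2) = (1.96 + 0.0121 + 8.3521)^(1/2) = (10.3242)^(1/2) ≈ 3.2131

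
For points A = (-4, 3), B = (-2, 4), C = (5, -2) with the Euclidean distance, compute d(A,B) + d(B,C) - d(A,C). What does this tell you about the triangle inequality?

d(A,B) = √(2² + 1²) = √5 ≈ 2.2361, d(B,C) = √(7² + 6²) = √85 ≈ 9.2195, d(A,C) = √(9² + 5²) = √106 ≈ 10.2956.
d(A,B) + d(B,C) - d(A,C) = 2.2361 + 9.2195 - 10.2956 = 11.4556 - 10.2956 = 1.16 (to 4 decimal places). This is ≥ 0, so the triangle inequality holds for these points.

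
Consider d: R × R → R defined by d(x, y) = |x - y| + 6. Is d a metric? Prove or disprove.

No. d fails identity of indiscernibles (specifically d(x,x) = 0): d(-4, -4) = |-4 - (-4)| + 6 = 0 + 6 = 6 ≠ 0.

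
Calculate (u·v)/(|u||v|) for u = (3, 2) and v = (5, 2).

With u = (3, 2), v = (5, 2):
u·v = 3·5 + 2·2 = 15 + 4 = 19.
|u| = √(3² + 2²) = √13, |v| = √(5² + 2²) = √29, so |u||v| = √(13·29) = √377.
cos θ = (u·v)/(|u||v|) = 19/√377 ≈ 0.9785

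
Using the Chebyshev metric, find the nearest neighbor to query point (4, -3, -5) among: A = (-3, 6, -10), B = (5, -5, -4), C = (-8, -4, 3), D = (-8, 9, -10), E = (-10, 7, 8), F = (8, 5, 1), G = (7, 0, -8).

Distances: d(A) = 9, d(B) = 2, d(C) = 12, d(D) = 12, d(E) = 14, d(F) = 8, d(G) = 3. Nearest: B = (5, -5, -4) with distance 2.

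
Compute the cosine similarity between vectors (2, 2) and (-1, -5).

With u = (2, 2), v = (-1, -5):
u·v = 2·(-1) + 2·(-5) = (-2) + (-10) = -12.
|u| = √(2² + 2²) = √8, |v| = √((-1)² + (-5)²) = √26, so |u||v| = √(8·26) = √208.
cos θ = (u·v)/(|u||v|) = -12/√208 ≈ -0.8321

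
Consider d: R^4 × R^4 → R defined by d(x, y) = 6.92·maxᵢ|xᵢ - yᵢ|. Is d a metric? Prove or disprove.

Yes. The L∞ (Chebyshev) norm induces a metric on R^4, and multiplying a metric by a positive constant 6.92 > 0 preserves all four axioms: non-negativity (6.92·||x-y|| ≥ 0), identity (6.92·||x-y|| = 0 ⟺ ||x-y|| = 0 ⟺ x = y), symmetry (||x-y|| = ||y-x||), and the triangle inequality (6.92·||x-z|| ≤ 6.92·||x-y|| + 6.92·||y-z||). So d is a metric.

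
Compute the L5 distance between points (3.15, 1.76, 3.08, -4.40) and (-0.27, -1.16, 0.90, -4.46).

(Σ|x_i - y_i|^5)^(1/5) = (|3.15 - (-0.27)|^5 + |1.76 - (-1.16)|^5 + |3.08 - 0.9|^5 + |-4.4 - (-4.46)|^5)^(1/5)
= (3.42^5 + 2.92^5 + 2.18^5 + 0.06^5)^(1/5) ≈ (467.8757 + 212.2825 + 49.236 + 0)^(1/5) = (729.3942)^(1/5) ≈ 3.7376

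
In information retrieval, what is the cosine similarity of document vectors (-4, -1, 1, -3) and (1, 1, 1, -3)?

With u = (-4, -1, 1, -3), v = (1, 1, 1, -3):
u·v = (-4)·1 + (-1)·1 + 1·1 + (-3)·(-3) = (-4) + (-1) + 1 + 9 = 5.
|u| = √((-4)² + (-1)² + 1² + (-3)²) = √27, |v| = √(1² + 1² + 1² + (-3)²) = √12, so |u||v| = √(27·12) = √324 = 18.
cos θ = (u·v)/(|u||v|) = 5/18 ≈ 0.2778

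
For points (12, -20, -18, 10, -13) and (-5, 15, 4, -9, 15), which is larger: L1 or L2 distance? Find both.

L1 = |12 - (-5)| + |-20 - 15| + |-18 - 4| + |10 - (-9)| + |-13 - 15| = 17 + 35 + 22 + 19 + 28 = 121
L2 = √(17² + 35² + 22² + 19² + 28²) = √3143 ≈ 56.0625
L1 ≥ L2 always (equality iff movement is along one axis); L1 > L2 here.
Ratio L1/L2 = 121/√3143 ≈ 2.1583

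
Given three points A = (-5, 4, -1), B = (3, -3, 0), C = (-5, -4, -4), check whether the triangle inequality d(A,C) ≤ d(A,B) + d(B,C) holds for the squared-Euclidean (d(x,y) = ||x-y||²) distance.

d(A,B) = 8² + 7² + 1² = 114, d(B,C) = 8² + 1² + 4² = 81, d(A,C) = 0² + 8² + 3² = 73.
d(A,C) = 73 ≤ 114 + 81 = 195. Triangle inequality is satisfied.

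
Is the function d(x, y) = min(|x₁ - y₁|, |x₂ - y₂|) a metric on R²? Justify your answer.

No. d fails identity of indiscernibles: take x = (-1, 0) and y = (-1, 7). Then d(x,y) = min(|-1 - (-1)|, |0 - 7|) = min(0, 7) = 0, yet x ≠ y.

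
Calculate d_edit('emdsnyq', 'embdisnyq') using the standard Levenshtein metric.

Let D[i][j] be the edit distance between the first i characters of 'emdsnyq' and the first j characters of 'embdisnyq', with D[i][0] = i, D[0][j] = j, and D[i][j] = D[i-1][j-1] if the characters match, else 1 + min(D[i-1][j], D[i][j-1], D[i-1][j-1]). Filling the table (rows: prefixes of 'emdsnyq', columns: prefixes of 'embdisnyq'):
     ε  e  m  b  d  i  s  n  y  q
  ε  0  1  2  3  4  5  6  7  8  9
  e  1  0  1  2  3  4  5  6  7  8
  m  2  1  0  1  2  3  4  5  6  7
  d  3  2  1  1  1  2  3  4  5  6
  s  4  3  2  2  2  2  2  3  4  5
  n  5  4  3  3  3  3  3  2  3  4
  y  6  5  4  4  4  4  4  3  2  3
  q  7  6  5  5  5  5  5  4  3  2
The bottom-right entry gives D[7][9] = 2, so no sequence of fewer than 2 edits works. Backtracking through the table gives one optimal edit sequence (2 edits):
  emdsnyq → embdsnyq (ins b @3)
  embdsnyq → embdisnyq (ins i @5)
Edit distance = 2.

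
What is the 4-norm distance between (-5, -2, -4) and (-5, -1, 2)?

(Σ|x_i - y_i|^4)^(1/4) = (|-5 - (-5)|^4 + |-2 - (-1)|^4 + |-4 - 2|^4)^(1/4)
= (0^4 + 1^4 + 6^4)^(1/4) = (0 + 1 + 1296)^(1/4) = (1297)^(1/4) ≈ 6.0012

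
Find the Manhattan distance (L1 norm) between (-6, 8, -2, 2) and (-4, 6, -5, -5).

Σ|x_i - y_i| = |-6 - (-4)| + |8 - 6| + |-2 - (-5)| + |2 - (-5)| = 2 + 2 + 3 + 7 = 14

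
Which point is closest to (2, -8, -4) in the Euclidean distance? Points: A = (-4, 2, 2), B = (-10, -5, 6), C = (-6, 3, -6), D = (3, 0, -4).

Distances: d(A) ≈ 13.1149, d(B) ≈ 15.906, d(C) ≈ 13.7477, d(D) ≈ 8.0623. Nearest: D = (3, 0, -4) with distance 8.0623.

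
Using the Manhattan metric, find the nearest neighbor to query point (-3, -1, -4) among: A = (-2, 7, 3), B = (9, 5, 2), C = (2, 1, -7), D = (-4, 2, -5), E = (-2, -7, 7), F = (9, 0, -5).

Distances: d(A) = 16, d(B) = 24, d(C) = 10, d(D) = 5, d(E) = 18, d(F) = 14. Nearest: D = (-4, 2, -5) with distance 5.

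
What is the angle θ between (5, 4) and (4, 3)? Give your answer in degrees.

With u = (5, 4), v = (4, 3):
u·v = 5·4 + 4·3 = 20 + 12 = 32.
|u| = √(5² + 4²) = √41, |v| = √(4² + 3²) = √25, so |u||v| = √(41·25) = √1025.
cos θ = (u·v)/(|u||v|) = 32/√1025 ≈ 0.999512
θ = arccos(0.999512) ≈ 1.79°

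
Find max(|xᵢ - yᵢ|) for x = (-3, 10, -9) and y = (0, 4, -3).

max(|x_i - y_i|) = max(|-3 - 0|, |10 - 4|, |-9 - (-3)|) = max(3, 6, 6) = 6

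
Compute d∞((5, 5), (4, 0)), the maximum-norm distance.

max(|x_i - y_i|) = max(|5 - 4|, |5 - 0|) = max(1, 5) = 5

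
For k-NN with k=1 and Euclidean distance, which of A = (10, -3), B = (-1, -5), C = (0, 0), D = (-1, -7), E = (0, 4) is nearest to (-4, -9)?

Distances: d(A) ≈ 15.2315, d(B) = 5, d(C) ≈ 9.8489, d(D) ≈ 3.6056, d(E) ≈ 13.6015. Nearest: D = (-1, -7) with distance 3.6056.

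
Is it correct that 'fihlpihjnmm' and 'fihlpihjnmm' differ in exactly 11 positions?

Differing positions: none. Hamming distance = 0, so the claim that d_H = 11 is false.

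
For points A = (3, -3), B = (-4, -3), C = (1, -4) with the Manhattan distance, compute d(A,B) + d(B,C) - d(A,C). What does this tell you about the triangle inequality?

d(A,B) = 7 + 0 = 7, d(B,C) = 5 + 1 = 6, d(A,C) = 2 + 1 = 3.
d(A,B) + d(B,C) - d(A,C) = 7 + 6 - 3 = 13 - 3 = 10. This is ≥ 0, so the triangle inequality holds for these points.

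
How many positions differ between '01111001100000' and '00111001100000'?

Differing positions: 2. Hamming distance = 1.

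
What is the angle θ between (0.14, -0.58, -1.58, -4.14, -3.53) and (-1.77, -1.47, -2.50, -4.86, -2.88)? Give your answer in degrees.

With u = (0.14, -0.58, -1.58, -4.14, -3.53), v = (-1.77, -1.47, -2.50, -4.86, -2.88):
u·v = 0.14·(-1.77) + (-0.58)·(-1.47) + (-1.58)·(-2.5) + (-4.14)·(-4.86) + (-3.53)·(-2.88) = (-0.2478) + 0.8526 + 3.95 + 20.1204 + 10.1664 = 34.8416.
|u| = √(0.14² + (-0.58)² + (-1.58)² + (-4.14)² + (-3.53)²) = √(0.0196 + 0.3364 + 2.4964 + 17.1396 + 12.4609) = √32.4529, |v| = √((-1.77)² + (-1.47)² + (-2.5)² + (-4.86)² + (-2.88)²) = √(3.1329 + 2.1609 + 6.25 + 23.6196 + 8.2944) = √43.4578.
cos θ = (u·v)/(|u||v|) = 34.8416/(√32.4529·√43.4578) ≈ 0.927764
θ = arccos(0.927764) ≈ 21.91°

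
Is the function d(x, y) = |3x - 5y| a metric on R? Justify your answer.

No. d fails symmetry: d(2, 5) = |3·2 - 5·5| = |-19| = 19, but d(5, 2) = |3·5 - 5·2| = |5| = 5. Since 19 ≠ 5, d(x,y) ≠ d(y,x) in general.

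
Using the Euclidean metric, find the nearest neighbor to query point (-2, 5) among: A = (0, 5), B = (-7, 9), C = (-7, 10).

Distances: d(A) = 2, d(B) ≈ 6.4031, d(C) ≈ 7.0711. Nearest: A = (0, 5) with distance 2.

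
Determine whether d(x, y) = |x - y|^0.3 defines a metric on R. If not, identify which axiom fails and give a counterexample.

Yes. With 0 < p = 0.3 ≤ 1, d(x,y) = |x-y|^0.3 is a metric on R. Non-negativity and symmetry are immediate; |x-y|^0.3 = 0 ⟺ |x-y| = 0 ⟺ x = y. For the triangle inequality, the function t ↦ t^0.3 is subadditive on [0,∞) when p ≤ 1, so |x-z|^0.3 ≤ (|x-y| + |y-z|)^0.3 ≤ |x-y|^0.3 + |y-z|^0.3.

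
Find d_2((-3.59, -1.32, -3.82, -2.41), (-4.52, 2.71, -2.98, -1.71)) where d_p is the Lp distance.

(Σ|x_i - y_i|^2)^(1/2) = (|-3.59 - (-4.52)|^2 + |-1.32 - 2.71|^2 + |-3.82 - (-2.98)|^2 + |-2.41 - (-1.71)|^2)^(1/2)
= (0.93^2 + 4.03^2 + 0.84^2 + 0.7^2)^(1/2) = (0.8649 + 16.2409 + 0.7056 + 0.49)^(1/2) = (18.3014)^(1/2) ≈ 4.278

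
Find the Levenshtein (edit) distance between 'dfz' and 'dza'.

Let D[i][j] be the edit distance between the first i characters of 'dfz' and the first j characters of 'dza', with D[i][0] = i, D[0][j] = j, and D[i][j] = D[i-1][j-1] if the characters match, else 1 + min(D[i-1][j], D[i][j-1], D[i-1][j-1]). Filling the table (rows: prefixes of 'dfz', columns: prefixes of 'dza'):
     ε  d  z  a
  ε  0  1  2  3
  d  1  0  1  2
  f  2  1  1  2
  z  3  2  1  2
The bottom-right entry gives D[3][3] = 2, so no sequence of fewer than 2 edits works. Backtracking through the table gives one optimal edit sequence (2 edits):
  dfz → dzz (sub f→z @2)
  dzz → dza (sub z→a @3)
Edit distance = 2.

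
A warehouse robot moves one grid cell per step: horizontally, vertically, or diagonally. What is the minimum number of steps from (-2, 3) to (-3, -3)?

max(|x_i - y_i|) = max(|-2 - (-3)|, |3 - (-3)|) = max(1, 6) = 6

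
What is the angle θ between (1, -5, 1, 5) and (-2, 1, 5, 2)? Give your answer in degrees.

With u = (1, -5, 1, 5), v = (-2, 1, 5, 2):
u·v = 1·(-2) + (-5)·1 + 1·5 + 5·2 = (-2) + (-5) + 5 + 10 = 8.
|u| = √(1² + (-5)² + 1² + 5²) = √52, |v| = √((-2)² + 1² + 5² + 2²) = √34, so |u||v| = √(52·34) = √1768.
cos θ = (u·v)/(|u||v|) = 8/√1768 ≈ 0.190261
θ = arccos(0.190261) ≈ 79.03°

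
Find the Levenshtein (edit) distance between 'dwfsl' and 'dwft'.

Let D[i][j] be the edit distance between the first i characters of 'dwfsl' and the first j characters of 'dwft', with D[i][0] = i, D[0][j] = j, and D[i][j] = D[i-1][j-1] if the characters match, else 1 + min(D[i-1][j], D[i][j-1], D[i-1][j-1]). Filling the table (rows: prefixes of 'dwfsl', columns: prefixes of 'dwft'):
     ε  d  w  f  t
  ε  0  1  2  3  4
  d  1  0  1  2  3
  w  2  1  0  1  2
  f  3  2  1  0  1
  s  4  3  2  1  1
  l  5  4  3  2  2
The bottom-right entry gives D[5][4] = 2, so no sequence of fewer than 2 edits works. Backtracking through the table gives one optimal edit sequence (2 edits):
  dwfsl → dwfl (del s @4)
  dwfl → dwft (sub l→t @4)
Edit distance = 2.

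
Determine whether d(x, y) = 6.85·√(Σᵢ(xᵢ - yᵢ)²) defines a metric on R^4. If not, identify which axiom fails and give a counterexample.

Yes. The L2 (Euclidean) norm induces a metric on R^4, and multiplying a metric by a positive constant 6.85 > 0 preserves all four axioms: non-negativity (6.85·||x-y|| ≥ 0), identity (6.85·||x-y|| = 0 ⟺ ||x-y|| = 0 ⟺ x = y), symmetry (||x-y|| = ||y-x||), and the triangle inequality (6.85·||x-z|| ≤ 6.85·||x-y|| + 6.85·||y-z||). So d is a metric.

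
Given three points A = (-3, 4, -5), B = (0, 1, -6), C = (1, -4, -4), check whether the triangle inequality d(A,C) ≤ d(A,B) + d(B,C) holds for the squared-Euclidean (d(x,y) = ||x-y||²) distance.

d(A,B) = 3² + 3² + 1² = 19, d(B,C) = 1² + 5² + 2² = 30, d(A,C) = 4² + 8² + 1² = 81.
d(A,C) = 81 > 19 + 30 = 49. Triangle inequality is VIOLATED. (Squared-Euclidean is not a metric — this is a counterexample.)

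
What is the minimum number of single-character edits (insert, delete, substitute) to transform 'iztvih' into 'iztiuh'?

Let D[i][j] be the edit distance between the first i characters of 'iztvih' and the first j characters of 'iztiuh', with D[i][0] = i, D[0][j] = j, and D[i][j] = D[i-1][j-1] if the characters match, else 1 + min(D[i-1][j], D[i][j-1], D[i-1][j-1]). Filling the table (rows: prefixes of 'iztvih', columns: prefixes of 'iztiuh'):
     ε  i  z  t  i  u  h
  ε  0  1  2  3  4  5  6
  i  1  0  1  2  3  4  5
  z  2  1  0  1  2  3  4
  t  3  2  1  0  1  2  3
  v  4  3  2  1  1  2  3
  i  5  4  3  2  1  2  3
  h  6  5  4  3  2  2  2
The bottom-right entry gives D[6][6] = 2, so no sequence of fewer than 2 edits works. Backtracking through the table gives one optimal edit sequence (2 edits):
  iztvih → iztiih (sub v→i @4)
  iztiih → iztiuh (sub i→u @5)
Edit distance = 2.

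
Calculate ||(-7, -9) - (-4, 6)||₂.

√(Σ(x_i - y_i)²) = √((-7 - (-4))² + (-9 - 6)²)
= √((-3)² + (-15)²) = √(9 + 225) = √234 ≈ 15.2971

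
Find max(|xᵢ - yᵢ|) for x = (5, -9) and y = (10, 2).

max(|x_i - y_i|) = max(|5 - 10|, |-9 - 2|) = max(5, 11) = 11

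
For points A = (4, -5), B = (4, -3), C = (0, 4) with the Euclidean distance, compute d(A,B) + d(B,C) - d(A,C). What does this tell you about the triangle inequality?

d(A,B) = √(0² + 2²) = √4 = 2, d(B,C) = √(4² + 7²) = √65 ≈ 8.0623, d(A,C) = √(4² + 9²) = √97 ≈ 9.8489.
d(A,B) + d(B,C) - d(A,C) = 2 + 8.0623 - 9.8489 = 10.0623 - 9.8489 = 0.2134 (to 4 decimal places). This is ≥ 0, so the triangle inequality holds for these points.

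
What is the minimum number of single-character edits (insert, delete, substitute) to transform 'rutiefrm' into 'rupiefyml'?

Let D[i][j] be the edit distance between the first i characters of 'rutiefrm' and the first j characters of 'rupiefyml', with D[i][0] = i, D[0][j] = j, and D[i][j] = D[i-1][j-1] if the characters match, else 1 + min(D[i-1][j], D[i][j-1], D[i-1][j-1]). Filling the table (rows: prefixes of 'rutiefrm', columns: prefixes of 'rupiefyml'):
     ε  r  u  p  i  e  f  y  m  l
  ε  0  1  2  3  4  5  6  7  8  9
  r  1  0  1  2  3  4  5  6  7  8
  u  2  1  0  1  2  3  4  5  6  7
  t  3  2  1  1  2  3  4  5  6  7
  i  4  3  2  2  1  2  3  4  5  6
  e  5  4  3  3  2  1  2  3  4  5
  f  6  5  4  4  3  2  1  2  3  4
  r  7  6  5  5  4  3  2  2  3  4
  m  8  7  6  6  5  4  3  3  2  3
The bottom-right entry gives D[8][9] = 3, so no sequence of fewer than 3 edits works. Backtracking through the table gives one optimal edit sequence (3 edits):
  rutiefrm → rupiefrm (sub t→p @3)
  rupiefrm → rupiefym (sub r→y @7)
  rupiefym → rupiefyml (ins l @9)
Edit distance = 3.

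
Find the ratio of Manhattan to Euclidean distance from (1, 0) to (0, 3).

L1 = |1 - 0| + |0 - 3| = 1 + 3 = 4
L2 = √(1² + 3²) = √10 ≈ 3.1623
L1 ≥ L2 always (equality iff movement is along one axis); L1 > L2 here.
Ratio L1/L2 = 4/√10 ≈ 1.2649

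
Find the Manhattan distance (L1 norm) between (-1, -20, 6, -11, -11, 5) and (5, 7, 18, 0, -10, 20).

Σ|x_i - y_i| = |-1 - 5| + |-20 - 7| + |6 - 18| + |-11 - 0| + |-11 - (-10)| + |5 - 20| = 6 + 27 + 12 + 11 + 1 + 15 = 72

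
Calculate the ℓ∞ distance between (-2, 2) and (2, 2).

max(|x_i - y_i|) = max(|-2 - 2|, |2 - 2|) = max(4, 0) = 4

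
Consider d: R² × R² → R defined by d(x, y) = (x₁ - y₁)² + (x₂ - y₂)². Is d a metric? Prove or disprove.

No. The squared Euclidean distance fails the triangle inequality. Counterexample: x = (0, 0), y = (4, 5), z = (8, 10). d(x,z) = 8² + 10² = 164, but d(x,y) + d(y,z) = (4² + 5²) + (4² + 5²) = 41 + 41 = 82. Since 164 > 82, the triangle inequality is violated. (Note: √d, the ordinary Euclidean distance, IS a metric.)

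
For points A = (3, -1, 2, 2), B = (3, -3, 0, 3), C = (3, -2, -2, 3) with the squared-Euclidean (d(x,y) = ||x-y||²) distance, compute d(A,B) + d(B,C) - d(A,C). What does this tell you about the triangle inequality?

d(A,B) = 0² + 2² + 2² + 1² = 9, d(B,C) = 0² + 1² + 2² + 0² = 5, d(A,C) = 0² + 1² + 4² + 1² = 18.
d(A,B) + d(B,C) - d(A,C) = 9 + 5 - 18 = 14 - 18 = -4. This is < 0, so the triangle inequality FAILS for these points (squared-Euclidean is not a metric).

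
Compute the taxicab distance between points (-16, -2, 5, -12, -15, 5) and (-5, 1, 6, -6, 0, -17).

Σ|x_i - y_i| = |-16 - (-5)| + |-2 - 1| + |5 - 6| + |-12 - (-6)| + |-15 - 0| + |5 - (-17)| = 11 + 3 + 1 + 6 + 15 + 22 = 58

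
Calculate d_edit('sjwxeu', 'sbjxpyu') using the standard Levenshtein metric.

Let D[i][j] be the edit distance between the first i characters of 'sjwxeu' and the first j characters of 'sbjxpyu', with D[i][0] = i, D[0][j] = j, and D[i][j] = D[i-1][j-1] if the characters match, else 1 + min(D[i-1][j], D[i][j-1], D[i-1][j-1]). Filling the table (rows: prefixes of 'sjwxeu', columns: prefixes of 'sbjxpyu'):
     ε  s  b  j  x  p  y  u
  ε  0  1  2  3  4  5  6  7
  s  1  0  1  2  3  4  5  6
  j  2  1  1  1  2  3  4  5
  w  3  2  2  2  2  3  4  5
  x  4  3  3  3  2  3  4  5
  e  5  4  4  4  3  3  4  5
  u  6  5  5  5  4  4  4  4
The bottom-right entry gives D[6][7] = 4, so no sequence of fewer than 4 edits works. Backtracking through the table gives one optimal edit sequence (4 edits):
  sjwxeu → sbjwxeu (ins b @2)
  sbjwxeu → sbjxxeu (sub w→x @4)
  sbjxxeu → sbjxpeu (sub x→p @5)
  sbjxpeu → sbjxpyu (sub e→y @6)
Edit distance = 4.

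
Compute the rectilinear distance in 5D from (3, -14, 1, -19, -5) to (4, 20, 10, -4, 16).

Σ|x_i - y_i| = |3 - 4| + |-14 - 20| + |1 - 10| + |-19 - (-4)| + |-5 - 16| = 1 + 34 + 9 + 15 + 21 = 80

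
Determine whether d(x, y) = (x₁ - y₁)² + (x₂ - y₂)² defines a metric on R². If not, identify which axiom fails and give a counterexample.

No. The squared Euclidean distance fails the triangle inequality. Counterexample: x = (0, 0), y = (3, 2), z = (6, 4). d(x,z) = 6² + 4² = 52, but d(x,y) + d(y,z) = (3² + 2²) + (3² + 2²) = 13 + 13 = 26. Since 52 > 26, the triangle inequality is violated. (Note: √d, the ordinary Euclidean distance, IS a metric.)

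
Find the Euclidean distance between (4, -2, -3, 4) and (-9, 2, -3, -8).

√(Σ(x_i - y_i)²) = √((4 - (-9))² + (-2 - 2)² + (-3 - (-3))² + (4 - (-8))²)
= √(13² + (-4)² + 0² + 12²) = √(169 + 16 + 0 + 144) = √329 ≈ 18.1384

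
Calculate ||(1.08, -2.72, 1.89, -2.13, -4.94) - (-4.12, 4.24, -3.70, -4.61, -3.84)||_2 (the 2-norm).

(Σ|x_i - y_i|^2)^(1/2) = (|1.08 - (-4.12)|^2 + |-2.72 - 4.24|^2 + |1.89 - (-3.7)|^2 + |-2.13 - (-4.61)|^2 + |-4.94 - (-3.84)|^2)^(1/2)
= (5.2^2 + 6.96^2 + 5.59^2 + 2.48^2 + 1.1^2)^(1/2) = (27.04 + 48.4416 + 31.2481 + 6.1504 + 1.21)^(1/2) = (114.0901)^(1/2) ≈ 10.6813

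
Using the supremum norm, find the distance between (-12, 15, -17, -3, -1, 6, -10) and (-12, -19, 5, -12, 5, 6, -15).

max(|x_i - y_i|) = max(|-12 - (-12)|, |15 - (-19)|, |-17 - 5|, |-3 - (-12)|, |-1 - 5|, |6 - 6|, |-10 - (-15)|) = max(0, 34, 22, 9, 6, 0, 5) = 34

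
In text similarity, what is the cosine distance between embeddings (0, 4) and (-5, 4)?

With u = (0, 4), v = (-5, 4):
u·v = 0·(-5) + 4·4 = 0 + 16 = 16.
|u| = √(0² + 4²) = √16, |v| = √((-5)² + 4²) = √41, so |u||v| = √(16·41) = √656.
cos θ = (u·v)/(|u||v|) = 16/√656 ≈ 0.6247
Cosine distance = 1 - cos θ ≈ 1 - 0.6247 = 0.3753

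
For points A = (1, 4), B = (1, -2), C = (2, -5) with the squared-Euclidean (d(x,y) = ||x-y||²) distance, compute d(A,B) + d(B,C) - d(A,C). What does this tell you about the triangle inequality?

d(A,B) = 0² + 6² = 36, d(B,C) = 1² + 3² = 10, d(A,C) = 1² + 9² = 82.
d(A,B) + d(B,C) - d(A,C) = 36 + 10 - 82 = 46 - 82 = -36. This is < 0, so the triangle inequality FAILS for these points (squared-Euclidean is not a metric).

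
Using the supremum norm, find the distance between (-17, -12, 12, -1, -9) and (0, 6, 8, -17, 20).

max(|x_i - y_i|) = max(|-17 - 0|, |-12 - 6|, |12 - 8|, |-1 - (-17)|, |-9 - 20|) = max(17, 18, 4, 16, 29) = 29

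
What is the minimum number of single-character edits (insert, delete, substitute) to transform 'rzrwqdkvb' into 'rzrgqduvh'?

Let D[i][j] be the edit distance between the first i characters of 'rzrwqdkvb' and the first j characters of 'rzrgqduvh', with D[i][0] = i, D[0][j] = j, and D[i][j] = D[i-1][j-1] if the characters match, else 1 + min(D[i-1][j], D[i][j-1], D[i-1][j-1]). Filling the table (rows: prefixes of 'rzrwqdkvb', columns: prefixes of 'rzrgqduvh'):
     ε  r  z  r  g  q  d  u  v  h
  ε  0  1  2  3  4  5  6  7  8  9
  r  1  0  1  2  3  4  5  6  7  8
  z  2  1  0  1  2  3  4  5  6  7
  r  3  2  1  0  1  2  3  4  5  6
  w  4  3  2  1  1  2  3  4  5  6
  q  5  4  3  2  2  1  2  3  4  5
  d  6  5  4  3  3  2  1  2  3  4
  k  7  6  5  4  4  3  2  2  3  4
  v  8  7  6  5  5  4  3  3  2  3
  b  9  8  7  6  6  5  4  4  3  3
The bottom-right entry gives D[9][9] = 3, so no sequence of fewer than 3 edits works. Backtracking through the table gives one optimal edit sequence (3 edits):
  rzrwqdkvb → rzrgqdkvb (sub w→g @4)
  rzrgqdkvb → rzrgqduvb (sub k→u @7)
  rzrgqduvb → rzrgqduvh (sub b→h @9)
Edit distance = 3.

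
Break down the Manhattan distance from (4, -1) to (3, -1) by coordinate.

Σ|x_i - y_i| = |4 - 3| + |-1 - (-1)| = 1 + 0 = 1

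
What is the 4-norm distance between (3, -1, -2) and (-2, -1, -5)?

(Σ|x_i - y_i|^4)^(1/4) = (|3 - (-2)|^4 + |-1 - (-1)|^4 + |-2 - (-5)|^4)^(1/4)
= (5^4 + 0^4 + 3^4)^(1/4) = (625 + 0 + 81)^(1/4) = (706)^(1/4) ≈ 5.1547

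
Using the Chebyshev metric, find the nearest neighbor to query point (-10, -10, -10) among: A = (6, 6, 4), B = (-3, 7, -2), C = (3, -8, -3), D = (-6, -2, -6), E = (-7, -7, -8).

Distances: d(A) = 16, d(B) = 17, d(C) = 13, d(D) = 8, d(E) = 3. Nearest: E = (-7, -7, -8) with distance 3.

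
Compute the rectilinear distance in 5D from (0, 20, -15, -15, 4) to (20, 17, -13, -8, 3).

Σ|x_i - y_i| = |0 - 20| + |20 - 17| + |-15 - (-13)| + |-15 - (-8)| + |4 - 3| = 20 + 3 + 2 + 7 + 1 = 33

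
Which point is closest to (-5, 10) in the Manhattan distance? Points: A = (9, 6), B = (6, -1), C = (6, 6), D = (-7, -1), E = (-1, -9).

Distances: d(A) = 18, d(B) = 22, d(C) = 15, d(D) = 13, d(E) = 23. Nearest: D = (-7, -1) with distance 13.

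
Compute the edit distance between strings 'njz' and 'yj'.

Let D[i][j] be the edit distance between the first i characters of 'njz' and the first j characters of 'yj', with D[i][0] = i, D[0][j] = j, and D[i][j] = D[i-1][j-1] if the characters match, else 1 + min(D[i-1][j], D[i][j-1], D[i-1][j-1]). Filling the table (rows: prefixes of 'njz', columns: prefixes of 'yj'):
     ε  y  j
  ε  0  1  2
  n  1  1  2
  j  2  2  1
  z  3  3  2
The bottom-right entry gives D[3][2] = 2, so no sequence of fewer than 2 edits works. Backtracking through the table gives one optimal edit sequence (2 edits):
  njz → yjz (sub n→y @1)
  yjz → yj (del z @3)
Edit distance = 2.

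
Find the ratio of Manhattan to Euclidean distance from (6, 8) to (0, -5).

L1 = |6 - 0| + |8 - (-5)| = 6 + 13 = 19
L2 = √(6² + 13²) = √205 ≈ 14.3178
L1 ≥ L2 always (equality iff movement is along one axis); L1 > L2 here.
Ratio L1/L2 = 19/√205 ≈ 1.327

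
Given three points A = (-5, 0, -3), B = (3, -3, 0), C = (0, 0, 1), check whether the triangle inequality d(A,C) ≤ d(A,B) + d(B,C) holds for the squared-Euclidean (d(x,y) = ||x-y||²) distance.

d(A,B) = 8² + 3² + 3² = 82, d(B,C) = 3² + 3² + 1² = 19, d(A,C) = 5² + 0² + 4² = 41.
d(A,C) = 41 ≤ 82 + 19 = 101. Triangle inequality is satisfied.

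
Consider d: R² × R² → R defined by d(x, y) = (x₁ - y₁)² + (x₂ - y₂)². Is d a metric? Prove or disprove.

No. The squared Euclidean distance fails the triangle inequality. Counterexample: x = (0, 0), y = (5, 3), z = (10, 6). d(x,z) = 10² + 6² = 136, but d(x,y) + d(y,z) = (5² + 3²) + (5² + 3²) = 34 + 34 = 68. Since 136 > 68, the triangle inequality is violated. (Note: √d, the ordinary Euclidean distance, IS a metric.)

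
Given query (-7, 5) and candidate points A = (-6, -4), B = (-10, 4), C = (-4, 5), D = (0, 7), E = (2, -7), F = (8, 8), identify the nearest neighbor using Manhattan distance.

Distances: d(A) = 10, d(B) = 4, d(C) = 3, d(D) = 9, d(E) = 21, d(F) = 18. Nearest: C = (-4, 5) with distance 3.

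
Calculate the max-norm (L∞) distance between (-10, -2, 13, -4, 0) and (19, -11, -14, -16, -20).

max(|x_i - y_i|) = max(|-10 - 19|, |-2 - (-11)|, |13 - (-14)|, |-4 - (-16)|, |0 - (-20)|) = max(29, 9, 27, 12, 20) = 29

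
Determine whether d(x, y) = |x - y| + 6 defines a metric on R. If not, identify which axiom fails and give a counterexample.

No. d fails identity of indiscernibles (specifically d(x,x) = 0): d(-4, -4) = |-4 - (-4)| + 6 = 0 + 6 = 6 ≠ 0.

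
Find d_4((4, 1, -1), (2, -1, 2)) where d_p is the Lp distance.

(Σ|x_i - y_i|^4)^(1/4) = (|4 - 2|^4 + |1 - (-1)|^4 + |-1 - 2|^4)^(1/4)
= (2^4 + 2^4 + 3^4)^(1/4) = (16 + 16 + 81)^(1/4) = (113)^(1/4) ≈ 3.2604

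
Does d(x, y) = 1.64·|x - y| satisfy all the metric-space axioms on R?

Yes. Since |x - y| is a metric on R and 1.64 > 0, the positive scalar multiple 1.64·|x - y| is also a metric: scaling by a positive constant preserves non-negativity, identity (d=0 ⟺ |x-y|=0 ⟺ x=y), symmetry, and the triangle inequality.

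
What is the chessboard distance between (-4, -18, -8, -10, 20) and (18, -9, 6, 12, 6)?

max(|x_i - y_i|) = max(|-4 - 18|, |-18 - (-9)|, |-8 - 6|, |-10 - 12|, |20 - 6|) = max(22, 9, 14, 22, 14) = 22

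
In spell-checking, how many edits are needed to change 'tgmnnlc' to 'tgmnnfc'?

Let D[i][j] be the edit distance between the first i characters of 'tgmnnlc' and the first j characters of 'tgmnnfc', with D[i][0] = i, D[0][j] = j, and D[i][j] = D[i-1][j-1] if the characters match, else 1 + min(D[i-1][j], D[i][j-1], D[i-1][j-1]). Filling the table (rows: prefixes of 'tgmnnlc', columns: prefixes of 'tgmnnfc'):
     ε  t  g  m  n  n  f  c
  ε  0  1  2  3  4  5  6  7
  t  1  0  1  2  3  4  5  6
  g  2  1  0  1  2  3  4  5
  m  3  2  1  0  1  2  3  4
  n  4  3  2  1  0  1  2  3
  n  5  4  3  2  1  0  1  2
  l  6  5  4  3  2  1  1  2
  c  7  6  5  4  3  2  2  1
The bottom-right entry gives D[7][7] = 1, so no sequence of fewer than 1 edit works. Backtracking through the table gives one optimal edit sequence (1 edit):
  tgmnnlc → tgmnnfc (sub l→f @6)
Edit distance = 1.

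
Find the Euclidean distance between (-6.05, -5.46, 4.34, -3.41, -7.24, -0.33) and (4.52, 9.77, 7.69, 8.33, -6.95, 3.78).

√(Σ(x_i - y_i)²) = √((-6.05 - 4.52)² + (-5.46 - 9.77)² + (4.34 - 7.69)² + (-3.41 - 8.33)² + (-7.24 - (-6.95))² + (-0.33 - 3.78)²)
= √((-10.57)² + (-15.23)² + (-3.35)² + (-11.74)² + (-0.29)² + (-4.11)²) = √(111.7249 + 231.9529 + 11.2225 + 137.8276 + 0.0841 + 16.8921) = √509.7041 ≈ 22.5766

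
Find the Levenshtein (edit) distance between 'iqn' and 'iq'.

Let D[i][j] be the edit distance between the first i characters of 'iqn' and the first j characters of 'iq', with D[i][0] = i, D[0][j] = j, and D[i][j] = D[i-1][j-1] if the characters match, else 1 + min(D[i-1][j], D[i][j-1], D[i-1][j-1]). Filling the table (rows: prefixes of 'iqn', columns: prefixes of 'iq'):
     ε  i  q
  ε  0  1  2
  i  1  0  1
  q  2  1  0
  n  3  2  1
The bottom-right entry gives D[3][2] = 1, so no sequence of fewer than 1 edit works. Backtracking through the table gives one optimal edit sequence (1 edit):
  iqn → iq (del n @3)
Edit distance = 1.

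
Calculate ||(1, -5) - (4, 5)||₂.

√(Σ(x_i - y_i)²) = √((1 - 4)² + (-5 - 5)²)
= √((-3)² + (-10)²) = √(9 + 100) = √109 ≈ 10.4403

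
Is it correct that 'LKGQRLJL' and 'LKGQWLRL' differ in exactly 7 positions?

Differing positions: 5, 7. Hamming distance = 2, so the claim that d_H = 7 is false.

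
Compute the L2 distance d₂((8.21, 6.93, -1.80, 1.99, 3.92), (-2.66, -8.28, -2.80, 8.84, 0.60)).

√(Σ(x_i - y_i)²) = √((8.21 - (-2.66))² + (6.93 - (-8.28))² + (-1.8 - (-2.8))² + (1.99 - 8.84)² + (3.92 - 0.6)²)
= √(10.87² + 15.21² + 1² + (-6.85)² + 3.32²) = √(118.1569 + 231.3441 + 1 + 46.9225 + 11.0224) = √408.4459 ≈ 20.21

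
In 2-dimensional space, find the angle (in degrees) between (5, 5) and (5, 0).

With u = (5, 5), v = (5, 0):
u·v = 5·5 + 5·0 = 25 + 0 = 25.
|u| = √(5² + 5²) = √50, |v| = √(5² + 0²) = √25, so |u||v| = √(50·25) = √1250.
cos θ = (u·v)/(|u||v|) = 25/√1250 ≈ 0.707107
θ = arccos(0.707107) ≈ 45°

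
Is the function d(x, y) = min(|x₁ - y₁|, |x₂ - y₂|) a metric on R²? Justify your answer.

No. d fails identity of indiscernibles: take x = (-3, 0) and y = (-3, 2). Then d(x,y) = min(|-3 - (-3)|, |0 - 2|) = min(0, 2) = 0, yet x ≠ y.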